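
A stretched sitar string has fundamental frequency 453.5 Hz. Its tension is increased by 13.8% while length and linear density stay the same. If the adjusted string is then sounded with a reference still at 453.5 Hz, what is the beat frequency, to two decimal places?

For a string, f ∝ √T, so the new frequency is 453.5·√1.138 = 483.7806 Hz.
f_beat = |483.7806 − 453.5| = 30.28 Hz.

30.28 Hz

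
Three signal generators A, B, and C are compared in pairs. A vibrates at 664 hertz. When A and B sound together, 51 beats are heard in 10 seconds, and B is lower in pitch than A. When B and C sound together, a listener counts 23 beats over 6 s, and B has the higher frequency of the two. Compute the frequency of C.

655.0667 Hz

A–B: Beat frequency = 51/10 = 5.1 Hz.
B is below A, so f_B = 664 − 5.1 = 658.9 Hz.
B–C: Beat frequency = 23/6 = 3.8333 Hz.
C is below B, so f_C = 658.9 − 3.8333 = 655.0667 Hz.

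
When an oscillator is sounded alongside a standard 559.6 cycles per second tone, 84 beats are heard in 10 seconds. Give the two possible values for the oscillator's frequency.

Beat frequency = 84/10 = 8.4 Hz.
|f − 559.6| = 8.4, so f = 559.6 ± 8.4.

551.2 Hz or 568 Hz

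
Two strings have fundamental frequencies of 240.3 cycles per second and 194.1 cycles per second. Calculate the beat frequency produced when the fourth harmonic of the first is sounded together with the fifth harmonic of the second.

9.3 Hz

Fourth harmonic of the first: 4·240.3 = 961.2 Hz.
Fifth harmonic of the second: 5·194.1 = 970.5 Hz.
f_beat = |961.2 − 970.5| = 9.3 Hz.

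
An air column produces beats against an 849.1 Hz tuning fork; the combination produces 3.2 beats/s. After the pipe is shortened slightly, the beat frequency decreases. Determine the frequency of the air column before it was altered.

845.9 Hz

|f − 849.1| = 3.2, so the air column was at either 845.9 Hz or 852.3 Hz.
A shorter pipe has a higher fundamental; the adjustment raises the air column's frequency.
The beat rate fell, so the adjustment moved the air column toward 849.1 Hz — it must have started below the reference.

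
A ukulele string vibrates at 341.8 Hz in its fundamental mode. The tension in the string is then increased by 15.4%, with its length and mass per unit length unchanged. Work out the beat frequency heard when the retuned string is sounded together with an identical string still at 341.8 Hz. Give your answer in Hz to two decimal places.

25.38 Hz

For a string, f ∝ √T, so the new frequency is 341.8·√1.154 = 367.1766 Hz.
f_beat = |367.1766 − 341.8| = 25.38 Hz.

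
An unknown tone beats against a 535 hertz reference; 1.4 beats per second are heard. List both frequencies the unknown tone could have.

|f − 535| = 1.4, so f = 535 ± 1.4.

533.6 Hz or 536.4 Hz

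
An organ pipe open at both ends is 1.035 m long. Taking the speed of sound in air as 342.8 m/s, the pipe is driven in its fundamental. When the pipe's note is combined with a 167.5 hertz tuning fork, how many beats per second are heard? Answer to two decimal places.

1.90 Hz

Open pipe: f_n = n·v/(2L) = 1·342.8/(2·1.035) = 165.6039 Hz.
f_beat = |165.6039 − 167.5| = 1.90 Hz.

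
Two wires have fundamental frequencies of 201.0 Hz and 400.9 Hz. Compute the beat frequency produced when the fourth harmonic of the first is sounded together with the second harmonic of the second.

Fourth harmonic of the first: 4·201.0 = 804.0 Hz.
Second harmonic of the second: 2·400.9 = 801.8 Hz.
f_beat = |804.0 − 801.8| = 2.2 Hz.

2.2 Hz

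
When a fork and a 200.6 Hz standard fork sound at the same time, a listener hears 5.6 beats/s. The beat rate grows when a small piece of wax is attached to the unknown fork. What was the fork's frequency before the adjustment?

195 Hz

|f − 200.6| = 5.6, so the fork was at either 195 Hz or 206.2 Hz.
Loading a fork with wax lowers its frequency; the adjustment lowers the fork's frequency.
The beat rate rose, so the adjustment moved the fork further from 200.6 Hz — it was already below the reference.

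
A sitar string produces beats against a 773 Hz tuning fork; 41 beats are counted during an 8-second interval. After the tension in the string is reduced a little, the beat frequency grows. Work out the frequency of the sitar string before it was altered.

Beat frequency = 41/8 = 5.125 Hz.
|f − 773| = 5.125, so the sitar string was at either 767.875 Hz or 778.125 Hz.
Lower tension means lower frequency; the adjustment lowers the sitar string's frequency.
The beat rate rose, so the adjustment moved the sitar string further from 773 Hz — it was already below the reference.

767.875 Hz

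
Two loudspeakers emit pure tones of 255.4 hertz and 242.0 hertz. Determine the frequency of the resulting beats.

f_beat = |f₁ − f₂|.
|255.4 − 242.0| = 13.4 Hz.

13.4 Hz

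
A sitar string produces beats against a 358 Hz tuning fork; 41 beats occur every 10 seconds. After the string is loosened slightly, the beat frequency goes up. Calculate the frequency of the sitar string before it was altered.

Beat frequency = 41/10 = 4.1 Hz.
|f − 358| = 4.1, so the sitar string was at either 353.9 Hz or 362.1 Hz.
Reducing tension lowers a string's frequency; the adjustment lowers the sitar string's frequency.
The beat rate rose, so the adjustment moved the sitar string further from 358 Hz — it was already below the reference.

353.9 Hz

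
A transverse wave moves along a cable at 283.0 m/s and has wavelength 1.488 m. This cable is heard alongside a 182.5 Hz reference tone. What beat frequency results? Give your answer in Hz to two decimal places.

Source frequency f = v/λ = 283.0/1.488 = 190.1882 Hz.
f_beat = |190.1882 − 182.5| = 7.69 Hz.

7.69 Hz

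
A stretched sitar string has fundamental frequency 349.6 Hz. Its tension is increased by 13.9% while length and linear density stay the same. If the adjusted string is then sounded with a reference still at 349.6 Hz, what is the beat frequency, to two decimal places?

For a string, f ∝ √T, so the new frequency is 349.6·√1.139 = 373.1069 Hz.
f_beat = |373.1069 − 349.6| = 23.51 Hz.

23.51 Hz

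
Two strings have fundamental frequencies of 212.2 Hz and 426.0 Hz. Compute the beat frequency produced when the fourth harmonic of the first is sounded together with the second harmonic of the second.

3.2 Hz

Fourth harmonic of the first: 4·212.2 = 848.8 Hz.
Second harmonic of the second: 2·426.0 = 852.0 Hz.
f_beat = |848.8 − 852.0| = 3.2 Hz.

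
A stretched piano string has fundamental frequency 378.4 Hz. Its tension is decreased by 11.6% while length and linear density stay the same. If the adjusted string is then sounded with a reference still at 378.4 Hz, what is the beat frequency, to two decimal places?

For a string, f ∝ √T, so the new frequency is 378.4·√0.884 = 355.7765 Hz.
f_beat = |355.7765 − 378.4| = 22.62 Hz.

22.62 Hz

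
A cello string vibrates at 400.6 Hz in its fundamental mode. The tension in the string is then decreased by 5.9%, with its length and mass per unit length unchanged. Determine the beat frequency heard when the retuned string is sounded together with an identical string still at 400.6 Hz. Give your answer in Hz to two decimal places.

For a string, f ∝ √T, so the new frequency is 400.6·√0.941 = 388.6026 Hz.
f_beat = |388.6026 − 400.6| = 12.00 Hz.

12.00 Hz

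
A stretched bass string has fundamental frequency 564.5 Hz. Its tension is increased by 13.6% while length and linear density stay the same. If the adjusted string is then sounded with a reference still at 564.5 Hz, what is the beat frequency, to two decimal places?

For a string, f ∝ √T, so the new frequency is 564.5·√1.136 = 601.6627 Hz.
f_beat = |601.6627 − 564.5| = 37.16 Hz.

37.16 Hz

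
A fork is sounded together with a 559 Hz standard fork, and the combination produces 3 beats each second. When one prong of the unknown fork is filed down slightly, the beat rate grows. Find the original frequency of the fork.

|f − 559| = 3, so the fork was at either 556 Hz or 562 Hz.
Filing a prong removes mass and raises the fork's frequency; the adjustment raises the fork's frequency.
The beat rate rose, so the adjustment moved the fork further from 559 Hz — it was already above the reference.

562 Hz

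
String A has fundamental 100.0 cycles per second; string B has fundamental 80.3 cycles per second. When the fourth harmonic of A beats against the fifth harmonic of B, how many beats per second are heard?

Fourth harmonic of the first: 4·100.0 = 400.0 Hz.
Fifth harmonic of the second: 5·80.3 = 401.5 Hz.
f_beat = |400.0 − 401.5| = 1.5 Hz.

1.5 Hz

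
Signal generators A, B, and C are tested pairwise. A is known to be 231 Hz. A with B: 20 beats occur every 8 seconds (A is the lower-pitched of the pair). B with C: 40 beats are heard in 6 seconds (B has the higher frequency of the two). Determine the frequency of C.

226.8333 Hz

A–B: Beat frequency = 20/8 = 2.5 Hz.
B is above A, so f_B = 231 + 2.5 = 233.5 Hz.
B–C: Beat frequency = 40/6 = 6.6667 Hz.
C is below B, so f_C = 233.5 − 6.6667 = 226.8333 Hz.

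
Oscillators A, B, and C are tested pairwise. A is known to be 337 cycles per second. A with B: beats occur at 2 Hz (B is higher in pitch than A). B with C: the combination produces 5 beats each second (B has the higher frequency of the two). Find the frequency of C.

B is above A, so f_B = 337 + 2 = 339 Hz.
C is below B, so f_C = 339 − 5 = 334 Hz.

334 Hz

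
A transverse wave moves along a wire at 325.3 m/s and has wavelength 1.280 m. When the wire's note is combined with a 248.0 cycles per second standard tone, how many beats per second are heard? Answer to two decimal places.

6.14 Hz

Source frequency f = v/λ = 325.3/1.280 = 254.1406 Hz.
f_beat = |254.1406 − 248.0| = 6.14 Hz.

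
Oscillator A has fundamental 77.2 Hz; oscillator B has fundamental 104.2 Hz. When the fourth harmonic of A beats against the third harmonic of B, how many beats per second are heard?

Fourth harmonic of the first: 4·77.2 = 308.8 Hz.
Third harmonic of the second: 3·104.2 = 312.6 Hz.
f_beat = |308.8 − 312.6| = 3.8 Hz.

3.8 Hz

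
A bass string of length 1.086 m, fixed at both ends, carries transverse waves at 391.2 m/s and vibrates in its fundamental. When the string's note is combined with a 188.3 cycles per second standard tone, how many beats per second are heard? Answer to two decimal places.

For a string fixed at both ends, f_n = n·v/(2L) = 1·391.2/(2·1.086) = 180.1105 Hz.
f_beat = |180.1105 − 188.3| = 8.19 Hz.

8.19 Hz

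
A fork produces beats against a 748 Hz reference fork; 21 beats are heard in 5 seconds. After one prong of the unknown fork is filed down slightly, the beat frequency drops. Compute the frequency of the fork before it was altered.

743.8 Hz

Beat frequency = 21/5 = 4.2 Hz.
|f − 748| = 4.2, so the fork was at either 743.8 Hz or 752.2 Hz.
Filing a prong removes mass and raises the fork's frequency; the adjustment raises the fork's frequency.
The beat rate fell, so the adjustment moved the fork toward 748 Hz — it must have started below the reference.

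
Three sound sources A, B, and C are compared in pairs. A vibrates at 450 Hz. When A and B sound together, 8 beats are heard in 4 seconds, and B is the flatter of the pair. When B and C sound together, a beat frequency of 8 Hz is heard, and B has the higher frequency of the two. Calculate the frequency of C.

A–B: Beat frequency = 8/4 = 2 Hz.
B is below A, so f_B = 450 − 2 = 448 Hz.
C is below B, so f_C = 448 − 8 = 440 Hz.

440 Hz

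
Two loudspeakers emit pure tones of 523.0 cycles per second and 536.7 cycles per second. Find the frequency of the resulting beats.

The beat frequency equals the magnitude of the frequency difference.
|523.0 − 536.7| = 13.7 Hz.

13.7 Hz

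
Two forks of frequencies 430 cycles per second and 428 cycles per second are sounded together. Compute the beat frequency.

2 Hz

The beat frequency equals the magnitude of the frequency difference.
|430 − 428| = 2 Hz.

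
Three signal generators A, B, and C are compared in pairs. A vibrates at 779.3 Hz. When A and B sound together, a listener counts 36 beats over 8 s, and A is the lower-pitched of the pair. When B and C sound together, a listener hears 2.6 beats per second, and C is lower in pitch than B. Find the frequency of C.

A–B: Beat frequency = 36/8 = 4.5 Hz.
B is above A, so f_B = 779.3 + 4.5 = 783.8 Hz.
C is below B, so f_C = 783.8 − 2.6 = 781.2 Hz.

781.2 Hz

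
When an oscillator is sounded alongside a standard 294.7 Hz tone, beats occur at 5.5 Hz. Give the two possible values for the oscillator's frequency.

289.2 Hz or 300.2 Hz

|f − 294.7| = 5.5, so f = 294.7 ± 5.5.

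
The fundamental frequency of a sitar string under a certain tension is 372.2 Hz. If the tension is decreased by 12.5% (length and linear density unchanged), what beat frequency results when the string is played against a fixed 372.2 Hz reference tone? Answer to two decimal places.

24.04 Hz

For a string, f ∝ √T, so the new frequency is 372.2·√0.875 = 348.1612 Hz.
f_beat = |348.1612 − 372.2| = 24.04 Hz.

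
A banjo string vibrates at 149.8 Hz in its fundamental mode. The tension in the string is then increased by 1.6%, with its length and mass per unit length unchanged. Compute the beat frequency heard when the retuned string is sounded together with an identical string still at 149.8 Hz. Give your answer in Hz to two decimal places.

1.19 Hz

For a string, f ∝ √T, so the new frequency is 149.8·√1.016 = 150.9936 Hz.
f_beat = |150.9936 − 149.8| = 1.19 Hz.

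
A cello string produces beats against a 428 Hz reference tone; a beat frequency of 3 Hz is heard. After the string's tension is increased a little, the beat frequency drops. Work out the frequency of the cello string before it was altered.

425 Hz

|f − 428| = 3, so the cello string was at either 425 Hz or 431 Hz.
Higher tension means higher frequency; the adjustment raises the cello string's frequency.
The beat rate fell, so the adjustment moved the cello string toward 428 Hz — it must have started below the reference.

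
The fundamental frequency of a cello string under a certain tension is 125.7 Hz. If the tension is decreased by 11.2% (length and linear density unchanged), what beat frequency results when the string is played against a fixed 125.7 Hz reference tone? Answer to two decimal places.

For a string, f ∝ √T, so the new frequency is 125.7·√0.888 = 118.4518 Hz.
f_beat = |118.4518 − 125.7| = 7.25 Hz.

7.25 Hz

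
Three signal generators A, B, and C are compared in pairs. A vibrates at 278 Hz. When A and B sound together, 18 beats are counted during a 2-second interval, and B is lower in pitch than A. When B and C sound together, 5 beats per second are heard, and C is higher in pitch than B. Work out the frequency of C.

A–B: Beat frequency = 18/2 = 9 Hz.
B is below A, so f_B = 278 − 9 = 269 Hz.
C is above B, so f_C = 269 + 5 = 274 Hz.

274 Hz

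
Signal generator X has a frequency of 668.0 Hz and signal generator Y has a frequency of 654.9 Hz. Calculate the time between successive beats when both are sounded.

f_beat = |668.0 − 654.9| = 13.1 Hz.
Beat period T = 1 / f_beat = 1 / 13.1 s.

0.076 s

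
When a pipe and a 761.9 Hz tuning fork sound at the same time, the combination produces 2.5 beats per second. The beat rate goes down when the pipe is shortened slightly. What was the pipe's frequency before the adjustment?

|f − 761.9| = 2.5, so the pipe was at either 759.4 Hz or 764.4 Hz.
A shorter pipe has a higher fundamental; the adjustment raises the pipe's frequency.
The beat rate fell, so the adjustment moved the pipe toward 761.9 Hz — it must have started below the reference.

759.4 Hz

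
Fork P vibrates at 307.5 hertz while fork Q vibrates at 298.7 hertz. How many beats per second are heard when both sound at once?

8.8 Hz

f_beat = |f₁ − f₂|.
|307.5 − 298.7| = 8.8 Hz.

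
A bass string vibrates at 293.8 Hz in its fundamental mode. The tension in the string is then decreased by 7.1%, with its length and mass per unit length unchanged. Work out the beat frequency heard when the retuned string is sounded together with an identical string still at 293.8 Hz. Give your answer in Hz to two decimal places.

For a string, f ∝ √T, so the new frequency is 293.8·√0.929 = 283.1781 Hz.
f_beat = |283.1781 − 293.8| = 10.62 Hz.

10.62 Hz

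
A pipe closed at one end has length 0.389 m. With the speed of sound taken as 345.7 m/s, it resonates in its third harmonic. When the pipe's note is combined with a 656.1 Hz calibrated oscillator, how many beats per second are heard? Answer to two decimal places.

10.42 Hz

Closed pipe (odd harmonics): f_n = n·v/(4L) = 3·345.7/(4·0.389) = 666.5167 Hz.
f_beat = |666.5167 − 656.1| = 10.42 Hz.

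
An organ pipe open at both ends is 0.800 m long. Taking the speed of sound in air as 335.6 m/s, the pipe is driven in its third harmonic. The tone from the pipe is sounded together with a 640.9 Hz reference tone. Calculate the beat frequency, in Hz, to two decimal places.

11.65 Hz

Open pipe: f_n = n·v/(2L) = 3·335.6/(2·0.800) = 629.2500 Hz.
f_beat = |629.2500 − 640.9| = 11.65 Hz.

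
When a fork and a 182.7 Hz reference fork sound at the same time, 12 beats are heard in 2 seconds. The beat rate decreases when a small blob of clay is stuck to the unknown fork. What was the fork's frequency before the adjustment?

Beat frequency = 12/2 = 6 Hz.
|f − 182.7| = 6, so the fork was at either 176.7 Hz or 188.7 Hz.
Adding mass to a fork lowers its frequency; the adjustment lowers the fork's frequency.
The beat rate fell, so the adjustment moved the fork toward 182.7 Hz — it must have started above the reference.

188.7 Hz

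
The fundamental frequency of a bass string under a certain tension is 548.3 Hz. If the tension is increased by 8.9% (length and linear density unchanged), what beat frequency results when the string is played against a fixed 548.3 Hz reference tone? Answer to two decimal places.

For a string, f ∝ √T, so the new frequency is 548.3·√1.089 = 572.1794 Hz.
f_beat = |572.1794 − 548.3| = 23.88 Hz.

23.88 Hz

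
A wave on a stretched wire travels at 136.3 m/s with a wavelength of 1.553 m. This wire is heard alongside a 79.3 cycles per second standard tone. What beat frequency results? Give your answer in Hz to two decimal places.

8.47 Hz

Source frequency f = v/λ = 136.3/1.553 = 87.7656 Hz.
f_beat = |87.7656 − 79.3| = 8.47 Hz.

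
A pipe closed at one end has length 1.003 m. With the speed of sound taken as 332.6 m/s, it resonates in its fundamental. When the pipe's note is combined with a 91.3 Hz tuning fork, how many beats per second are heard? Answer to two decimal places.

Closed pipe (odd harmonics): f_n = n·v/(4L) = 1·332.6/(4·1.003) = 82.9013 Hz.
f_beat = |82.9013 − 91.3| = 8.40 Hz.

8.40 Hz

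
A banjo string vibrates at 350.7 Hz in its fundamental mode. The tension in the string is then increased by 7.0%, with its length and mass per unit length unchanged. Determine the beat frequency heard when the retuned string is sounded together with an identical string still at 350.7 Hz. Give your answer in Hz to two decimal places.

For a string, f ∝ √T, so the new frequency is 350.7·√1.070 = 362.7669 Hz.
f_beat = |362.7669 − 350.7| = 12.07 Hz.

12.07 Hz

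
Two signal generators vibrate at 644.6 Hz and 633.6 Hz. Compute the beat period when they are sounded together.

f_beat = |644.6 − 633.6| = 11 Hz.
Beat period T = 1 / f_beat = 1 / 11 s.

0.091 s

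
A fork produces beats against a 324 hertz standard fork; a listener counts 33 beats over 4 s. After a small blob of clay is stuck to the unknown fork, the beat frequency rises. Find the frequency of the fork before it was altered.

315.75 Hz

Beat frequency = 33/4 = 8.25 Hz.
|f − 324| = 8.25, so the fork was at either 315.75 Hz or 332.25 Hz.
Adding mass to a fork lowers its frequency; the adjustment lowers the fork's frequency.
The beat rate rose, so the adjustment moved the fork further from 324 Hz — it was already below the reference.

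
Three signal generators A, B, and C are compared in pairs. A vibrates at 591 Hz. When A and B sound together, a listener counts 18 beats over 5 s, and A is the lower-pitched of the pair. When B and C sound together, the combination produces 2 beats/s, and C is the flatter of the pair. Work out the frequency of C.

592.6 Hz

A–B: Beat frequency = 18/5 = 3.6 Hz.
B is above A, so f_B = 591 + 3.6 = 594.6 Hz.
C is below B, so f_C = 594.6 − 2 = 592.6 Hz.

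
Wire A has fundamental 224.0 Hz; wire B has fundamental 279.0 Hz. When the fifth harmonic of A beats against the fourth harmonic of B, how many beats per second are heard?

4.0 Hz

Fifth harmonic of the first: 5·224.0 = 1120.0 Hz.
Fourth harmonic of the second: 4·279.0 = 1116.0 Hz.
f_beat = |1120.0 − 1116.0| = 4.0 Hz.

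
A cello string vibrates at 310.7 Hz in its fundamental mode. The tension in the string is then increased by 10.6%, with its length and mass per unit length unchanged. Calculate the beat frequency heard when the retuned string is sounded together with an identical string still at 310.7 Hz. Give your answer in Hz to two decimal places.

16.05 Hz

For a string, f ∝ √T, so the new frequency is 310.7·√1.106 = 326.7524 Hz.
f_beat = |326.7524 − 310.7| = 16.05 Hz.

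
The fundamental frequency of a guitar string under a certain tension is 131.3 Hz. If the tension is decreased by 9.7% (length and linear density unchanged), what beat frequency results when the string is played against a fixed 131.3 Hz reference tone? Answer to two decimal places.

6.53 Hz

For a string, f ∝ √T, so the new frequency is 131.3·√0.903 = 124.7695 Hz.
f_beat = |124.7695 − 131.3| = 6.53 Hz.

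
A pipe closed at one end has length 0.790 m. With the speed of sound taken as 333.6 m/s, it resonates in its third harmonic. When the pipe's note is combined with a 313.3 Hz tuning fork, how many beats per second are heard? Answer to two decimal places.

3.41 Hz

Closed pipe (odd harmonics): f_n = n·v/(4L) = 3·333.6/(4·0.790) = 316.7089 Hz.
f_beat = |316.7089 − 313.3| = 3.41 Hz.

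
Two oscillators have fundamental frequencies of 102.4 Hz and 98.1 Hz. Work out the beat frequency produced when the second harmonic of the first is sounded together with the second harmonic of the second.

Second harmonic of the first: 2·102.4 = 204.8 Hz.
Second harmonic of the second: 2·98.1 = 196.2 Hz.
f_beat = |204.8 − 196.2| = 8.6 Hz.

8.6 Hz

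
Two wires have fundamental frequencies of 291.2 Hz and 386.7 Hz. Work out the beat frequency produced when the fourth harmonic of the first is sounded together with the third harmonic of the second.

Fourth harmonic of the first: 4·291.2 = 1164.8 Hz.
Third harmonic of the second: 3·386.7 = 1160.1 Hz.
f_beat = |1164.8 − 1160.1| = 4.7 Hz.

4.7 Hz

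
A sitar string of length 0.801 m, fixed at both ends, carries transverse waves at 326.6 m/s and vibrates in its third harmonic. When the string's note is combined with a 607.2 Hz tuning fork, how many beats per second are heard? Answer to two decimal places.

For a string fixed at both ends, f_n = n·v/(2L) = 3·326.6/(2·0.801) = 611.6105 Hz.
f_beat = |611.6105 − 607.2| = 4.41 Hz.

4.41 Hz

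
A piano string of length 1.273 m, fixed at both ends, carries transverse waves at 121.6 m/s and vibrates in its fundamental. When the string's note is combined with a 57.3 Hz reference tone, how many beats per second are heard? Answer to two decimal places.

For a string fixed at both ends, f_n = n·v/(2L) = 1·121.6/(2·1.273) = 47.7612 Hz.
f_beat = |47.7612 − 57.3| = 9.54 Hz.

9.54 Hz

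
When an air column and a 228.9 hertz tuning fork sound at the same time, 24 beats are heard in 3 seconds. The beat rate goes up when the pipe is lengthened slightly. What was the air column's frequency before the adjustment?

Beat frequency = 24/3 = 8 Hz.
|f − 228.9| = 8, so the air column was at either 220.9 Hz or 236.9 Hz.
A longer pipe has a lower fundamental; the adjustment lowers the air column's frequency.
The beat rate rose, so the adjustment moved the air column further from 228.9 Hz — it was already below the reference.

220.9 Hz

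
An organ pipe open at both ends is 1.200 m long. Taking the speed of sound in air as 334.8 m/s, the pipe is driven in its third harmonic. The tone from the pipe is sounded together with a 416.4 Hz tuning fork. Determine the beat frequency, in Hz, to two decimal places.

Open pipe: f_n = n·v/(2L) = 3·334.8/(2·1.200) = 418.5000 Hz.
f_beat = |418.5000 − 416.4| = 2.10 Hz.

2.10 Hz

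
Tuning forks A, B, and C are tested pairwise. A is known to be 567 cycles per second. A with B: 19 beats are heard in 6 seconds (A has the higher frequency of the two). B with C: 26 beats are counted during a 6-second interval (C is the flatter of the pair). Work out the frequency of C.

A–B: Beat frequency = 19/6 = 3.1667 Hz.
B is below A, so f_B = 567 − 3.1667 = 563.8333 Hz.
B–C: Beat frequency = 26/6 = 4.3333 Hz.
C is below B, so f_C = 563.8333 − 4.3333 = 559.5 Hz.

559.5 Hz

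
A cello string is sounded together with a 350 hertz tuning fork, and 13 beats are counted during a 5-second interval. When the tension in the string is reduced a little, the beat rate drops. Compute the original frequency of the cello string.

Beat frequency = 13/5 = 2.6 Hz.
|f − 350| = 2.6, so the cello string was at either 347.4 Hz or 352.6 Hz.
Lower tension means lower frequency; the adjustment lowers the cello string's frequency.
The beat rate fell, so the adjustment moved the cello string toward 350 Hz — it must have started above the reference.

352.6 Hz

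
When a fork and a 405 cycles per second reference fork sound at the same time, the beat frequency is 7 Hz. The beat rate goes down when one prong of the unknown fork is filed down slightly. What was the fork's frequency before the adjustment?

|f − 405| = 7, so the fork was at either 398 Hz or 412 Hz.
Filing a prong removes mass and raises the fork's frequency; the adjustment raises the fork's frequency.
The beat rate fell, so the adjustment moved the fork toward 405 Hz — it must have started below the reference.

398 Hz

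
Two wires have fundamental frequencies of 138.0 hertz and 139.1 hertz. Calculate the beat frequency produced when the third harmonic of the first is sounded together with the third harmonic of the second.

Third harmonic of the first: 3·138.0 = 414.0 Hz.
Third harmonic of the second: 3·139.1 = 417.3 Hz.
f_beat = |414.0 − 417.3| = 3.3 Hz.

3.3 Hz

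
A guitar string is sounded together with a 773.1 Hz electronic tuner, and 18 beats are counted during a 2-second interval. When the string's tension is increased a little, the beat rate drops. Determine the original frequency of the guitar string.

764.1 Hz

Beat frequency = 18/2 = 9 Hz.
|f − 773.1| = 9, so the guitar string was at either 764.1 Hz or 782.1 Hz.
Higher tension means higher frequency; the adjustment raises the guitar string's frequency.
The beat rate fell, so the adjustment moved the guitar string toward 773.1 Hz — it must have started below the reference.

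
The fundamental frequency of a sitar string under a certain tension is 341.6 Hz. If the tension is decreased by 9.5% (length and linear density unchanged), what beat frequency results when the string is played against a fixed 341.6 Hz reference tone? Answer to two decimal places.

For a string, f ∝ √T, so the new frequency is 341.6·√0.905 = 324.9692 Hz.
f_beat = |324.9692 − 341.6| = 16.63 Hz.

16.63 Hz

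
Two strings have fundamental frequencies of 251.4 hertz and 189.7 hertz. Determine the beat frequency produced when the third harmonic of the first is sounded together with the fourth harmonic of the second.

4.6 Hz

Third harmonic of the first: 3·251.4 = 754.2 Hz.
Fourth harmonic of the second: 4·189.7 = 758.8 Hz.
f_beat = |754.2 − 758.8| = 4.6 Hz.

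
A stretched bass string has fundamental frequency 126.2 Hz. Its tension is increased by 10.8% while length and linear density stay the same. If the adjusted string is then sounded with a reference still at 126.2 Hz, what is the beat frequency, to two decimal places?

For a string, f ∝ √T, so the new frequency is 126.2·√1.108 = 132.8401 Hz.
f_beat = |132.8401 − 126.2| = 6.64 Hz.

6.64 Hz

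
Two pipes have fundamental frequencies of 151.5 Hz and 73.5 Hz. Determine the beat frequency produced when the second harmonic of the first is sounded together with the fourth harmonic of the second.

9.0 Hz

Second harmonic of the first: 2·151.5 = 303.0 Hz.
Fourth harmonic of the second: 4·73.5 = 294.0 Hz.
f_beat = |303.0 − 294.0| = 9.0 Hz.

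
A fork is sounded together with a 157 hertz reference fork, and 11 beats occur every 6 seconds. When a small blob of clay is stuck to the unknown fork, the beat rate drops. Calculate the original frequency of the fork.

Beat frequency = 11/6 = 1.8333 Hz.
|f − 157| = 1.8333, so the fork was at either 155.1667 Hz or 158.8333 Hz.
Adding mass to a fork lowers its frequency; the adjustment lowers the fork's frequency.
The beat rate fell, so the adjustment moved the fork toward 157 Hz — it must have started above the reference.

158.8333 Hz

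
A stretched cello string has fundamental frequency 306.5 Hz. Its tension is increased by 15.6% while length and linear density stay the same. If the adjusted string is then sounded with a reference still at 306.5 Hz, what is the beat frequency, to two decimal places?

For a string, f ∝ √T, so the new frequency is 306.5·√1.156 = 329.5410 Hz.
f_beat = |329.5410 − 306.5| = 23.04 Hz.

23.04 Hz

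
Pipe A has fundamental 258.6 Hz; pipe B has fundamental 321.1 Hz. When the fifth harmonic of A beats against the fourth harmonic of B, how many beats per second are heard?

8.6 Hz

Fifth harmonic of the first: 5·258.6 = 1293.0 Hz.
Fourth harmonic of the second: 4·321.1 = 1284.4 Hz.
f_beat = |1293.0 − 1284.4| = 8.6 Hz.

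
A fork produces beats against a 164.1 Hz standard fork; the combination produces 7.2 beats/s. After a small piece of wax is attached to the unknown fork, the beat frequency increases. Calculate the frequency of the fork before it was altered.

156.9 Hz

|f − 164.1| = 7.2, so the fork was at either 156.9 Hz or 171.3 Hz.
Loading a fork with wax lowers its frequency; the adjustment lowers the fork's frequency.
The beat rate rose, so the adjustment moved the fork further from 164.1 Hz — it was already below the reference.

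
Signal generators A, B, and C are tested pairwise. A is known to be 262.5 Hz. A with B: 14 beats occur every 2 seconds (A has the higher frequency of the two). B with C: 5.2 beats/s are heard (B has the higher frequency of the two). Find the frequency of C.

250.3 Hz

A–B: Beat frequency = 14/2 = 7 Hz.
B is below A, so f_B = 262.5 − 7 = 255.5 Hz.
C is below B, so f_C = 255.5 − 5.2 = 250.3 Hz.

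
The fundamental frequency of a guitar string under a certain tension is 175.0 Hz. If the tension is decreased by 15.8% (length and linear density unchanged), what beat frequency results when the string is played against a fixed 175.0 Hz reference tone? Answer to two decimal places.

For a string, f ∝ √T, so the new frequency is 175.0·√0.842 = 160.5810 Hz.
f_beat = |160.5810 − 175.0| = 14.42 Hz.

14.42 Hz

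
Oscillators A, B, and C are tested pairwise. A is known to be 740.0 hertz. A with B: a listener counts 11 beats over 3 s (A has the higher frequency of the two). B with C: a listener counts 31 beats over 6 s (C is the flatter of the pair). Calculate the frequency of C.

A–B: Beat frequency = 11/3 = 3.6667 Hz.
B is below A, so f_B = 740.0 − 3.6667 = 736.3333 Hz.
B–C: Beat frequency = 31/6 = 5.1667 Hz.
C is below B, so f_C = 736.3333 − 5.1667 = 731.1667 Hz.

731.1667 Hz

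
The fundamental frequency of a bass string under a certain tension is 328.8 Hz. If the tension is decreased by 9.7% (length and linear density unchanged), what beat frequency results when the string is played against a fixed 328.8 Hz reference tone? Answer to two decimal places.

16.35 Hz

For a string, f ∝ √T, so the new frequency is 328.8·√0.903 = 312.4465 Hz.
f_beat = |312.4465 − 328.8| = 16.35 Hz.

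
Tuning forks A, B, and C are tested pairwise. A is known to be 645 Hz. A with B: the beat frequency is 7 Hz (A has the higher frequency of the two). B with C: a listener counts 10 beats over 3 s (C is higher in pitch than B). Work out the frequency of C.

641.3333 Hz

B is below A, so f_B = 645 − 7 = 638 Hz.
B–C: Beat frequency = 10/3 = 3.3333 Hz.
C is above B, so f_C = 638 + 3.3333 = 641.3333 Hz.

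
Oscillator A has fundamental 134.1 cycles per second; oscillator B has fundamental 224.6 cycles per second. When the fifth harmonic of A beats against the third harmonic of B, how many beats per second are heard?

Fifth harmonic of the first: 5·134.1 = 670.5 Hz.
Third harmonic of the second: 3·224.6 = 673.8 Hz.
f_beat = |670.5 − 673.8| = 3.3 Hz.

3.3 Hz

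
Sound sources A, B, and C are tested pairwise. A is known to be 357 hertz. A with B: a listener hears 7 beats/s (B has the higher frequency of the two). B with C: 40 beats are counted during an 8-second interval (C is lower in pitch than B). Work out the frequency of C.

B is above A, so f_B = 357 + 7 = 364 Hz.
B–C: Beat frequency = 40/8 = 5 Hz.
C is below B, so f_C = 364 − 5 = 359 Hz.

359 Hz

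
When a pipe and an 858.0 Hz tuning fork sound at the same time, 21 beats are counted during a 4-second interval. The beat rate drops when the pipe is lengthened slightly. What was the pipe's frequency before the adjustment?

863.25 Hz

Beat frequency = 21/4 = 5.25 Hz.
|f − 858.0| = 5.25, so the pipe was at either 852.75 Hz or 863.25 Hz.
A longer pipe has a lower fundamental; the adjustment lowers the pipe's frequency.
The beat rate fell, so the adjustment moved the pipe toward 858.0 Hz — it must have started above the reference.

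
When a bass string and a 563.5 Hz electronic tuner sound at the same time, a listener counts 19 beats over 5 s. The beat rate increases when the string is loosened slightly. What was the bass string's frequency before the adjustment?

Beat frequency = 19/5 = 3.8 Hz.
|f − 563.5| = 3.8, so the bass string was at either 559.7 Hz or 567.3 Hz.
Reducing tension lowers a string's frequency; the adjustment lowers the bass string's frequency.
The beat rate rose, so the adjustment moved the bass string further from 563.5 Hz — it was already below the reference.

559.7 Hz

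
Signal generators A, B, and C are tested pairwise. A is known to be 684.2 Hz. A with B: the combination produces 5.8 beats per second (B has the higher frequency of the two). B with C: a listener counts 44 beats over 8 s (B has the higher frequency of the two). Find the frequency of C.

684.5 Hz

B is above A, so f_B = 684.2 + 5.8 = 690 Hz.
B–C: Beat frequency = 44/8 = 5.5 Hz.
C is below B, so f_C = 690 − 5.5 = 684.5 Hz.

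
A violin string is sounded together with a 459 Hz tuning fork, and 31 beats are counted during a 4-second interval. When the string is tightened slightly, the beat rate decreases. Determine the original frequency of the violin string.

451.25 Hz

Beat frequency = 31/4 = 7.75 Hz.
|f − 459| = 7.75, so the violin string was at either 451.25 Hz or 466.75 Hz.
Increasing tension raises a string's frequency; the adjustment raises the violin string's frequency.
The beat rate fell, so the adjustment moved the violin string toward 459 Hz — it must have started below the reference.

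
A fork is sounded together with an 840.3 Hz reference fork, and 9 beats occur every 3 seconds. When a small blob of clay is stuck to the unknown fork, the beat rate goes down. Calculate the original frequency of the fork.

843.3 Hz

Beat frequency = 9/3 = 3 Hz.
|f − 840.3| = 3, so the fork was at either 837.3 Hz or 843.3 Hz.
Adding mass to a fork lowers its frequency; the adjustment lowers the fork's frequency.
The beat rate fell, so the adjustment moved the fork toward 840.3 Hz — it must have started above the reference.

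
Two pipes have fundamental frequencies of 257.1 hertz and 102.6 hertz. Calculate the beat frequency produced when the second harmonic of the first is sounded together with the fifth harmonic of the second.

1.2 Hz

Second harmonic of the first: 2·257.1 = 514.2 Hz.
Fifth harmonic of the second: 5·102.6 = 513.0 Hz.
f_beat = |514.2 − 513.0| = 1.2 Hz.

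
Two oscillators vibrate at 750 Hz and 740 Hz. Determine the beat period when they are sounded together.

f_beat = |750 − 740| = 10 Hz.
Beat period T = 1 / f_beat = 1 / 10 s.

0.100 s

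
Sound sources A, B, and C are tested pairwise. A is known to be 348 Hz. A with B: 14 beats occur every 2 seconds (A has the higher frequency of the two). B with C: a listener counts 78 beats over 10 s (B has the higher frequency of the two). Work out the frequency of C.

333.2 Hz

A–B: Beat frequency = 14/2 = 7 Hz.
B is below A, so f_B = 348 − 7 = 341 Hz.
B–C: Beat frequency = 78/10 = 7.8 Hz.
C is below B, so f_C = 341 − 7.8 = 333.2 Hz.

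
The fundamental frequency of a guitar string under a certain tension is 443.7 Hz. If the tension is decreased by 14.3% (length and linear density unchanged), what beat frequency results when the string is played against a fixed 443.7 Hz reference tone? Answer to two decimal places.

32.95 Hz

For a string, f ∝ √T, so the new frequency is 443.7·√0.857 = 410.7521 Hz.
f_beat = |410.7521 − 443.7| = 32.95 Hz.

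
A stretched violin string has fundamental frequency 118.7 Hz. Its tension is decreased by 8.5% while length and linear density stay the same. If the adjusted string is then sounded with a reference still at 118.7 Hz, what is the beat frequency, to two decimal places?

For a string, f ∝ √T, so the new frequency is 118.7·√0.915 = 113.5432 Hz.
f_beat = |113.5432 − 118.7| = 5.16 Hz.

5.16 Hz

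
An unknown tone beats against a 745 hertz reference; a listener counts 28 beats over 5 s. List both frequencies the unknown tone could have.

Beat frequency = 28/5 = 5.6 Hz.
|f − 745| = 5.6, so f = 745 ± 5.6.

739.4 Hz or 750.6 Hz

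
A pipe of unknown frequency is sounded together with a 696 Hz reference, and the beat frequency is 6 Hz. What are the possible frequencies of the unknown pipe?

|f − 696| = 6, so f = 696 ± 6.

690 Hz or 702 Hz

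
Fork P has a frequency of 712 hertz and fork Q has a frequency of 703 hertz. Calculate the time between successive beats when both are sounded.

f_beat = |712 − 703| = 9 Hz.
Beat period T = 1 / f_beat = 1 / 9 s.

0.111 s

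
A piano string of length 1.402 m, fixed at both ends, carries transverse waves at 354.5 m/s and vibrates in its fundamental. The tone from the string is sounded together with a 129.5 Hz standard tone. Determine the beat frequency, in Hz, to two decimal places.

For a string fixed at both ends, f_n = n·v/(2L) = 1·354.5/(2·1.402) = 126.4265 Hz.
f_beat = |126.4265 − 129.5| = 3.07 Hz.

3.07 Hz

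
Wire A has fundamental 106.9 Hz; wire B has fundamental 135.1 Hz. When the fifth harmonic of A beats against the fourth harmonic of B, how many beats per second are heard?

5.9 Hz

Fifth harmonic of the first: 5·106.9 = 534.5 Hz.
Fourth harmonic of the second: 4·135.1 = 540.4 Hz.
f_beat = |534.5 − 540.4| = 5.9 Hz.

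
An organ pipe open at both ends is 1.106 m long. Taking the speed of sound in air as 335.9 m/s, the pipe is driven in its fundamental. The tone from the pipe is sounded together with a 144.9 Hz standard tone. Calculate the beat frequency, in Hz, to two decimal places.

Open pipe: f_n = n·v/(2L) = 1·335.9/(2·1.106) = 151.8535 Hz.
f_beat = |151.8535 − 144.9| = 6.95 Hz.

6.95 Hz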